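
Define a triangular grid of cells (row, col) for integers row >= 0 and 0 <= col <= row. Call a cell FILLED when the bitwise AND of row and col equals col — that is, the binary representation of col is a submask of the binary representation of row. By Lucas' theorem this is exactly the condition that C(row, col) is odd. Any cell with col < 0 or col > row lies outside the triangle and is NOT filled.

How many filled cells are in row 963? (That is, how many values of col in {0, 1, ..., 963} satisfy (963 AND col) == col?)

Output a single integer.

Answer: 64

Derivation:
963 in binary = 1111000011
popcount(963) = number of 1-bits in 1111000011 = 6
A col c satisfies (963 AND c) == c iff every set bit of c is also set in 963; each of the 6 set bits of 963 can independently be on or off in c.
count = 2^6 = 64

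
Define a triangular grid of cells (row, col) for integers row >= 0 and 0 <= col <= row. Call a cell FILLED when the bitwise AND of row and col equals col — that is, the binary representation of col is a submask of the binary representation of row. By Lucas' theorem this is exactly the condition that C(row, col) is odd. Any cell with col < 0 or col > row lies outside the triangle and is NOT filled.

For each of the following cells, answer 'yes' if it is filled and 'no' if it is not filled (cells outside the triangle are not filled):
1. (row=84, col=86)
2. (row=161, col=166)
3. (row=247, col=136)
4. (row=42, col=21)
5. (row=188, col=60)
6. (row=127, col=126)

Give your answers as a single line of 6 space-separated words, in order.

(84,86): col outside [0, 84] -> not filled
(161,166): col outside [0, 161] -> not filled
(247,136): row=0b11110111, col=0b10001000, row AND col = 0b10000000 = 128; 128 != 136 -> empty
(42,21): row=0b101010, col=0b10101, row AND col = 0b0 = 0; 0 != 21 -> empty
(188,60): row=0b10111100, col=0b111100, row AND col = 0b111100 = 60; 60 == 60 -> filled
(127,126): row=0b1111111, col=0b1111110, row AND col = 0b1111110 = 126; 126 == 126 -> filled

Answer: no no no no yes yes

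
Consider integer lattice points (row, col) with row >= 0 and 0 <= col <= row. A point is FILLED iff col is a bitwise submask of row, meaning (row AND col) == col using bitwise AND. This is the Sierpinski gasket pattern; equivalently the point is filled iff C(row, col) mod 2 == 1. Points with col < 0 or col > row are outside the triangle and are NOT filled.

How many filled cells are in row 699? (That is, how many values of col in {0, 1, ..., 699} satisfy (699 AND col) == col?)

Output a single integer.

699 in binary = 1010111011
popcount(699) = number of 1-bits in 1010111011 = 7
A col c satisfies (699 AND c) == c iff every set bit of c is also set in 699; each of the 7 set bits of 699 can independently be on or off in c.
count = 2^7 = 128

Answer: 128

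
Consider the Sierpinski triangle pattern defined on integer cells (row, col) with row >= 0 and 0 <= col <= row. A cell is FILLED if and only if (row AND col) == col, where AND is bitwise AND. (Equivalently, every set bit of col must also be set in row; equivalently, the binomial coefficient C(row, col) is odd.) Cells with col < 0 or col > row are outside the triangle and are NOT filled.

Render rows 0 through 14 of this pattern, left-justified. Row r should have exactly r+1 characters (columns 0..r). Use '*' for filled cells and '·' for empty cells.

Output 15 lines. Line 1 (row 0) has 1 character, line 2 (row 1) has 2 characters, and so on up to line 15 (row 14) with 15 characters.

r0=0: *
r1=1: **
r2=10: *·*
r3=11: ****
r4=100: *···*
r5=101: **··**
r6=110: *·*·*·*
r7=111: ********
r8=1000: *·······*
r9=1001: **······**
r10=1010: *·*·····*·*
r11=1011: ****····****
r12=1100: *···*···*···*
r13=1101: **··**··**··**
r14=1110: *·*·*·*·*·*·*·*

Answer: *
**
*·*
****
*···*
**··**
*·*·*·*
********
*·······*
**······**
*·*·····*·*
****····****
*···*···*···*
**··**··**··**
*·*·*·*·*·*·*·*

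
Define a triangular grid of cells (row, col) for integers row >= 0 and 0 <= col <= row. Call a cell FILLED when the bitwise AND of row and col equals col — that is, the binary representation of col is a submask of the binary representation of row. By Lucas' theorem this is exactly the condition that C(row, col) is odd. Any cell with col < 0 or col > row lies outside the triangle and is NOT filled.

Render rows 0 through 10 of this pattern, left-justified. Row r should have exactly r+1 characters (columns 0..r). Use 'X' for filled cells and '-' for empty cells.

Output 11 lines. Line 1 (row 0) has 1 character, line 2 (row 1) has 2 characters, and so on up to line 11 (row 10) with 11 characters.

Answer: X
XX
X-X
XXXX
X---X
XX--XX
X-X-X-X
XXXXXXXX
X-------X
XX------XX
X-X-----X-X

Derivation:
r0=0: X
r1=1: XX
r2=10: X-X
r3=11: XXXX
r4=100: X---X
r5=101: XX--XX
r6=110: X-X-X-X
r7=111: XXXXXXXX
r8=1000: X-------X
r9=1001: XX------XX
r10=1010: X-X-----X-X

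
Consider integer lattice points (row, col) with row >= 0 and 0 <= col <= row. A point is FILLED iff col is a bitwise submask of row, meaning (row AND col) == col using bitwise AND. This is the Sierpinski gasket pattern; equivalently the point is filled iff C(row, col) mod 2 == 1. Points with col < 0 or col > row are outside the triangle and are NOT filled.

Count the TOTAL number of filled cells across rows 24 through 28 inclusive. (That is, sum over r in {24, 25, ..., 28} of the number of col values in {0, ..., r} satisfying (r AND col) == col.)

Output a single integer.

r24=11000 pc2: +4 =4
r25=11001 pc3: +8 =12
r26=11010 pc3: +8 =20
r27=11011 pc4: +16 =36
r28=11100 pc3: +8 =44

Answer: 44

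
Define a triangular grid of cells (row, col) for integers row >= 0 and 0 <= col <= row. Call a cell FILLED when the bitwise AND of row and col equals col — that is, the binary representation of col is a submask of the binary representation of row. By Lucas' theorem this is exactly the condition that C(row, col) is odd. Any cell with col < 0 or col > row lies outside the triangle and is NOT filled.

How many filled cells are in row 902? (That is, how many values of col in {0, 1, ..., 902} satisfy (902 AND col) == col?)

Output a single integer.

Answer: 32

Derivation:
902 in binary = 1110000110
popcount(902) = number of 1-bits in 1110000110 = 5
A col c satisfies (902 AND c) == c iff every set bit of c is also set in 902; each of the 5 set bits of 902 can independently be on or off in c.
count = 2^5 = 32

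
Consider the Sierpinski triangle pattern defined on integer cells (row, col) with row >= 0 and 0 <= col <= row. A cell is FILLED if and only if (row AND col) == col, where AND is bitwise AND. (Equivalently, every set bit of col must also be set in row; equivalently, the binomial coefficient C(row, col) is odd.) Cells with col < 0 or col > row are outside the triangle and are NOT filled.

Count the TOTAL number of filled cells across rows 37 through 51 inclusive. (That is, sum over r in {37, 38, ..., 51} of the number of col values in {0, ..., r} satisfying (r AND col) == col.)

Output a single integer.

Answer: 176

Derivation:
r37=100101 pc3: +8 =8
r38=100110 pc3: +8 =16
r39=100111 pc4: +16 =32
r40=101000 pc2: +4 =36
r41=101001 pc3: +8 =44
r42=101010 pc3: +8 =52
r43=101011 pc4: +16 =68
r44=101100 pc3: +8 =76
r45=101101 pc4: +16 =92
r46=101110 pc4: +16 =108
r47=101111 pc5: +32 =140
r48=110000 pc2: +4 =144
r49=110001 pc3: +8 =152
r50=110010 pc3: +8 =160
r51=110011 pc4: +16 =176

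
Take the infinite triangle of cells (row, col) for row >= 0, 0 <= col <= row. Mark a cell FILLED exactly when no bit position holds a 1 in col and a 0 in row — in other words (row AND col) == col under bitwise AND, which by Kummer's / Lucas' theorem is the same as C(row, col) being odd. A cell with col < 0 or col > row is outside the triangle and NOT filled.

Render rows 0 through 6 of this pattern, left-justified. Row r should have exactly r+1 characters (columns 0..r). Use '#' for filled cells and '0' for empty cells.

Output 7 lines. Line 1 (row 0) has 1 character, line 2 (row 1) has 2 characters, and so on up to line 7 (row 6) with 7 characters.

r0=0: #
r1=1: ##
r2=10: #0#
r3=11: ####
r4=100: #000#
r5=101: ##00##
r6=110: #0#0#0#

Answer: #
##
#0#
####
#000#
##00##
#0#0#0#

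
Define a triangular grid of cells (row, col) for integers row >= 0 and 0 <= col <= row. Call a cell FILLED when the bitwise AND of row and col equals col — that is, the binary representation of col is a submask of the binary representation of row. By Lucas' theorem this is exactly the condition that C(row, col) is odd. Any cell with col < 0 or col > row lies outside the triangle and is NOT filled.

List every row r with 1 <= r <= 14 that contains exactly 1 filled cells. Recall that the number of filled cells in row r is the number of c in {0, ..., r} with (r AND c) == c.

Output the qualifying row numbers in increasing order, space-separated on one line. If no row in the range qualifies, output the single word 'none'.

Row r has 2^popcount(r) filled cells, so we need popcount(r) = log2(1) = 0.
Scan r = 1..14 and keep those with exactly 0 one-bits:
r=1=1 popcount=1 -> skip
r=2=10 popcount=1 -> skip
r=3=11 popcount=2 -> skip
r=4=100 popcount=1 -> skip
r=5=101 popcount=2 -> skip
r=6=110 popcount=2 -> skip
r=7=111 popcount=3 -> skip
r=8=1000 popcount=1 -> skip
r=9=1001 popcount=2 -> skip
r=10=1010 popcount=2 -> skip
r=11=1011 popcount=3 -> skip
r=12=1100 popcount=2 -> skip
r=13=1101 popcount=3 -> skip
r=14=1110 popcount=3 -> skip
Kept rows: none

Answer: none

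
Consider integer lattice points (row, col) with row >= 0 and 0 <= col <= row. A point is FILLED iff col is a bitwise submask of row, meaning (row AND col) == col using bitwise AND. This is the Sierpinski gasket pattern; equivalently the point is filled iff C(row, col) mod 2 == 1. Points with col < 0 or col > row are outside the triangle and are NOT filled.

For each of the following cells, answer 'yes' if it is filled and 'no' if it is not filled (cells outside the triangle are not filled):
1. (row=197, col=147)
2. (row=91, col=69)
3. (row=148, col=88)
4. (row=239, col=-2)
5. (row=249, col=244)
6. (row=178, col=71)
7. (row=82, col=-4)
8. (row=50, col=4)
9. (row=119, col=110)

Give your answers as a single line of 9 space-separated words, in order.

(197,147): row=0b11000101, col=0b10010011, row AND col = 0b10000001 = 129; 129 != 147 -> empty
(91,69): row=0b1011011, col=0b1000101, row AND col = 0b1000001 = 65; 65 != 69 -> empty
(148,88): row=0b10010100, col=0b1011000, row AND col = 0b10000 = 16; 16 != 88 -> empty
(239,-2): col outside [0, 239] -> not filled
(249,244): row=0b11111001, col=0b11110100, row AND col = 0b11110000 = 240; 240 != 244 -> empty
(178,71): row=0b10110010, col=0b1000111, row AND col = 0b10 = 2; 2 != 71 -> empty
(82,-4): col outside [0, 82] -> not filled
(50,4): row=0b110010, col=0b100, row AND col = 0b0 = 0; 0 != 4 -> empty
(119,110): row=0b1110111, col=0b1101110, row AND col = 0b1100110 = 102; 102 != 110 -> empty

Answer: no no no no no no no no no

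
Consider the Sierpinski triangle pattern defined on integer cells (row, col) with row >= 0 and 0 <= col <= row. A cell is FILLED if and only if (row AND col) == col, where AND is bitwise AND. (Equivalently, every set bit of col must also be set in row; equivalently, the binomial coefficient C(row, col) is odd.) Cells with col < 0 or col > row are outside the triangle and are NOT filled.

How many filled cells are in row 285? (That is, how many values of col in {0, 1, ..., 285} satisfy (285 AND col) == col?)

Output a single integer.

Answer: 32

Derivation:
285 in binary = 100011101
popcount(285) = number of 1-bits in 100011101 = 5
A col c satisfies (285 AND c) == c iff every set bit of c is also set in 285; each of the 5 set bits of 285 can independently be on or off in c.
count = 2^5 = 32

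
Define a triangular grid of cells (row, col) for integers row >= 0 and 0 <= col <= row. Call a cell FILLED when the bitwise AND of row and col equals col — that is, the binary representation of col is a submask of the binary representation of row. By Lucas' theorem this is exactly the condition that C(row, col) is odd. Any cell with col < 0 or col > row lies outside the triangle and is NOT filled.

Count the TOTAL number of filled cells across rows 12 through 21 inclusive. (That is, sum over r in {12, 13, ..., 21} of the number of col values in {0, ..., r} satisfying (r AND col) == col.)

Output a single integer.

r12=1100 pc2: +4 =4
r13=1101 pc3: +8 =12
r14=1110 pc3: +8 =20
r15=1111 pc4: +16 =36
r16=10000 pc1: +2 =38
r17=10001 pc2: +4 =42
r18=10010 pc2: +4 =46
r19=10011 pc3: +8 =54
r20=10100 pc2: +4 =58
r21=10101 pc3: +8 =66

Answer: 66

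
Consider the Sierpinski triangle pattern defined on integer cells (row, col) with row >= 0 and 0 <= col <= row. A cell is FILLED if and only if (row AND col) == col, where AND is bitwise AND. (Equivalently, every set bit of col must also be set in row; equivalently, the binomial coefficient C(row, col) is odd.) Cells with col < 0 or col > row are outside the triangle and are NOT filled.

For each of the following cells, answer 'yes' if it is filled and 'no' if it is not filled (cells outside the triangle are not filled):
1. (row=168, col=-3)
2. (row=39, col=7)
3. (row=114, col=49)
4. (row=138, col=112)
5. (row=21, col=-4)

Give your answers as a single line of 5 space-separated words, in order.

Answer: no yes no no no

Derivation:
(168,-3): col outside [0, 168] -> not filled
(39,7): row=0b100111, col=0b111, row AND col = 0b111 = 7; 7 == 7 -> filled
(114,49): row=0b1110010, col=0b110001, row AND col = 0b110000 = 48; 48 != 49 -> empty
(138,112): row=0b10001010, col=0b1110000, row AND col = 0b0 = 0; 0 != 112 -> empty
(21,-4): col outside [0, 21] -> not filled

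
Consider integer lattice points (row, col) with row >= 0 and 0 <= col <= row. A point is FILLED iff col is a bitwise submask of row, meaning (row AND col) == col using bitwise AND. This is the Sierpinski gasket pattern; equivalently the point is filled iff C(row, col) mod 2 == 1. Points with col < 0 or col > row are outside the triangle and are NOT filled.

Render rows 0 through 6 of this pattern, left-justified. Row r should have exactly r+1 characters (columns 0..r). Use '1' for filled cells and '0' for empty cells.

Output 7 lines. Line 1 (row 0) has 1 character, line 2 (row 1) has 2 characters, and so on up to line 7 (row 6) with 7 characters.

Answer: 1
11
101
1111
10001
110011
1010101

Derivation:
r0=0: 1
r1=1: 11
r2=10: 101
r3=11: 1111
r4=100: 10001
r5=101: 110011
r6=110: 1010101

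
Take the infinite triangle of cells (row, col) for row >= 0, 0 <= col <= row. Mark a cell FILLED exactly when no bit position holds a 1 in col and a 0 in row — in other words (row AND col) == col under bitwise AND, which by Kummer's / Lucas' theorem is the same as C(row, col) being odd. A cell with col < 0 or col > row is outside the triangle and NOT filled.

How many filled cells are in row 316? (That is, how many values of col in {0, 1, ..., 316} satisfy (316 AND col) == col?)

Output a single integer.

Answer: 32

Derivation:
316 in binary = 100111100
popcount(316) = number of 1-bits in 100111100 = 5
A col c satisfies (316 AND c) == c iff every set bit of c is also set in 316; each of the 5 set bits of 316 can independently be on or off in c.
count = 2^5 = 32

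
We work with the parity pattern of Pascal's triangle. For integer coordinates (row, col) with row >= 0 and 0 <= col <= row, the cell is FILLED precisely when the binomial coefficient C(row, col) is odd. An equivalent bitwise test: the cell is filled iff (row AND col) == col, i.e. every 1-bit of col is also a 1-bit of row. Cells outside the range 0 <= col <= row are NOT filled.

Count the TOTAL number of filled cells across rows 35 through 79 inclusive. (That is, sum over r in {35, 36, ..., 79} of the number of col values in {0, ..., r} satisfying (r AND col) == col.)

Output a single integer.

r35=100011 pc3: +8 =8
r36=100100 pc2: +4 =12
r37=100101 pc3: +8 =20
r38=100110 pc3: +8 =28
r39=100111 pc4: +16 =44
r40=101000 pc2: +4 =48
r41=101001 pc3: +8 =56
r42=101010 pc3: +8 =64
r43=101011 pc4: +16 =80
r44=101100 pc3: +8 =88
r45=101101 pc4: +16 =104
r46=101110 pc4: +16 =120
r47=101111 pc5: +32 =152
r48=110000 pc2: +4 =156
r49=110001 pc3: +8 =164
r50=110010 pc3: +8 =172
r51=110011 pc4: +16 =188
r52=110100 pc3: +8 =196
r53=110101 pc4: +16 =212
r54=110110 pc4: +16 =228
r55=110111 pc5: +32 =260
r56=111000 pc3: +8 =268
r57=111001 pc4: +16 =284
r58=111010 pc4: +16 =300
r59=111011 pc5: +32 =332
r60=111100 pc4: +16 =348
r61=111101 pc5: +32 =380
r62=111110 pc5: +32 =412
r63=111111 pc6: +64 =476
r64=1000000 pc1: +2 =478
r65=1000001 pc2: +4 =482
r66=1000010 pc2: +4 =486
r67=1000011 pc3: +8 =494
r68=1000100 pc2: +4 =498
r69=1000101 pc3: +8 =506
r70=1000110 pc3: +8 =514
r71=1000111 pc4: +16 =530
r72=1001000 pc2: +4 =534
r73=1001001 pc3: +8 =542
r74=1001010 pc3: +8 =550
r75=1001011 pc4: +16 =566
r76=1001100 pc3: +8 =574
r77=1001101 pc4: +16 =590
r78=1001110 pc4: +16 =606
r79=1001111 pc5: +32 =638

Answer: 638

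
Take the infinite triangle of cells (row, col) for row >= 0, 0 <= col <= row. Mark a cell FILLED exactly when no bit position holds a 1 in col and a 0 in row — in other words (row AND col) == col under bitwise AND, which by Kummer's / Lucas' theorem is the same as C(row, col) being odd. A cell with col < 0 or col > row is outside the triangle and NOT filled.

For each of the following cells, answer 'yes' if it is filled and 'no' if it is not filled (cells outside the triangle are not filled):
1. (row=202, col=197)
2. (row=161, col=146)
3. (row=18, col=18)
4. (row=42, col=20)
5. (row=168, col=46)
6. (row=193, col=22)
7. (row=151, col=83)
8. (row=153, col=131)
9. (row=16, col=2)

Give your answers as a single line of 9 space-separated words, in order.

Answer: no no yes no no no no no no

Derivation:
(202,197): row=0b11001010, col=0b11000101, row AND col = 0b11000000 = 192; 192 != 197 -> empty
(161,146): row=0b10100001, col=0b10010010, row AND col = 0b10000000 = 128; 128 != 146 -> empty
(18,18): row=0b10010, col=0b10010, row AND col = 0b10010 = 18; 18 == 18 -> filled
(42,20): row=0b101010, col=0b10100, row AND col = 0b0 = 0; 0 != 20 -> empty
(168,46): row=0b10101000, col=0b101110, row AND col = 0b101000 = 40; 40 != 46 -> empty
(193,22): row=0b11000001, col=0b10110, row AND col = 0b0 = 0; 0 != 22 -> empty
(151,83): row=0b10010111, col=0b1010011, row AND col = 0b10011 = 19; 19 != 83 -> empty
(153,131): row=0b10011001, col=0b10000011, row AND col = 0b10000001 = 129; 129 != 131 -> empty
(16,2): row=0b10000, col=0b10, row AND col = 0b0 = 0; 0 != 2 -> empty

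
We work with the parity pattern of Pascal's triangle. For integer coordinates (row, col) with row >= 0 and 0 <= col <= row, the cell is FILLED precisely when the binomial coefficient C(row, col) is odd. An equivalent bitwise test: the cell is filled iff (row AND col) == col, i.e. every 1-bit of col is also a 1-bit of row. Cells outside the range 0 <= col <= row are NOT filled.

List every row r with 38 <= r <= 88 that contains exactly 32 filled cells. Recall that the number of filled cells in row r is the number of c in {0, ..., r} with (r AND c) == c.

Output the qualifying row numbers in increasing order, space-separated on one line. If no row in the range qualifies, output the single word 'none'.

Row r has 2^popcount(r) filled cells, so we need popcount(r) = log2(32) = 5.
Scan r = 38..88 and keep those with exactly 5 one-bits:
r=38=100110 popcount=3 -> skip
r=39=100111 popcount=4 -> skip
r=40=101000 popcount=2 -> skip
r=41=101001 popcount=3 -> skip
r=42=101010 popcount=3 -> skip
r=43=101011 popcount=4 -> skip
r=44=101100 popcount=3 -> skip
r=45=101101 popcount=4 -> skip
r=46=101110 popcount=4 -> skip
r=47=101111 popcount=5 -> KEEP
r=48=110000 popcount=2 -> skip
r=49=110001 popcount=3 -> skip
r=50=110010 popcount=3 -> skip
r=51=110011 popcount=4 -> skip
r=52=110100 popcount=3 -> skip
r=53=110101 popcount=4 -> skip
r=54=110110 popcount=4 -> skip
r=55=110111 popcount=5 -> KEEP
r=56=111000 popcount=3 -> skip
r=57=111001 popcount=4 -> skip
r=58=111010 popcount=4 -> skip
r=59=111011 popcount=5 -> KEEP
r=60=111100 popcount=4 -> skip
r=61=111101 popcount=5 -> KEEP
r=62=111110 popcount=5 -> KEEP
r=63=111111 popcount=6 -> skip
r=64=1000000 popcount=1 -> skip
r=65=1000001 popcount=2 -> skip
r=66=1000010 popcount=2 -> skip
r=67=1000011 popcount=3 -> skip
r=68=1000100 popcount=2 -> skip
r=69=1000101 popcount=3 -> skip
r=70=1000110 popcount=3 -> skip
r=71=1000111 popcount=4 -> skip
r=72=1001000 popcount=2 -> skip
r=73=1001001 popcount=3 -> skip
r=74=1001010 popcount=3 -> skip
r=75=1001011 popcount=4 -> skip
r=76=1001100 popcount=3 -> skip
r=77=1001101 popcount=4 -> skip
r=78=1001110 popcount=4 -> skip
r=79=1001111 popcount=5 -> KEEP
r=80=1010000 popcount=2 -> skip
r=81=1010001 popcount=3 -> skip
r=82=1010010 popcount=3 -> skip
r=83=1010011 popcount=4 -> skip
r=84=1010100 popcount=3 -> skip
r=85=1010101 popcount=4 -> skip
r=86=1010110 popcount=4 -> skip
r=87=1010111 popcount=5 -> KEEP
r=88=1011000 popcount=3 -> skip
Kept rows: 47 55 59 61 62 79 87

Answer: 47 55 59 61 62 79 87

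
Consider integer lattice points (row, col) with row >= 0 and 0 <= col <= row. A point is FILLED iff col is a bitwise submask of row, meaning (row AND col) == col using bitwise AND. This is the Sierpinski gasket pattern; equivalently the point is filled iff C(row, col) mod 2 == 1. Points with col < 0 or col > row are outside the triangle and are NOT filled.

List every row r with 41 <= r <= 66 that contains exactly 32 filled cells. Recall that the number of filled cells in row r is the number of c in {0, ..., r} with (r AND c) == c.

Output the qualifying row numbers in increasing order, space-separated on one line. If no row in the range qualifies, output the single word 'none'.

Answer: 47 55 59 61 62

Derivation:
Row r has 2^popcount(r) filled cells, so we need popcount(r) = log2(32) = 5.
Scan r = 41..66 and keep those with exactly 5 one-bits:
r=41=101001 popcount=3 -> skip
r=42=101010 popcount=3 -> skip
r=43=101011 popcount=4 -> skip
r=44=101100 popcount=3 -> skip
r=45=101101 popcount=4 -> skip
r=46=101110 popcount=4 -> skip
r=47=101111 popcount=5 -> KEEP
r=48=110000 popcount=2 -> skip
r=49=110001 popcount=3 -> skip
r=50=110010 popcount=3 -> skip
r=51=110011 popcount=4 -> skip
r=52=110100 popcount=3 -> skip
r=53=110101 popcount=4 -> skip
r=54=110110 popcount=4 -> skip
r=55=110111 popcount=5 -> KEEP
r=56=111000 popcount=3 -> skip
r=57=111001 popcount=4 -> skip
r=58=111010 popcount=4 -> skip
r=59=111011 popcount=5 -> KEEP
r=60=111100 popcount=4 -> skip
r=61=111101 popcount=5 -> KEEP
r=62=111110 popcount=5 -> KEEP
r=63=111111 popcount=6 -> skip
r=64=1000000 popcount=1 -> skip
r=65=1000001 popcount=2 -> skip
r=66=1000010 popcount=2 -> skip
Kept rows: 47 55 59 61 62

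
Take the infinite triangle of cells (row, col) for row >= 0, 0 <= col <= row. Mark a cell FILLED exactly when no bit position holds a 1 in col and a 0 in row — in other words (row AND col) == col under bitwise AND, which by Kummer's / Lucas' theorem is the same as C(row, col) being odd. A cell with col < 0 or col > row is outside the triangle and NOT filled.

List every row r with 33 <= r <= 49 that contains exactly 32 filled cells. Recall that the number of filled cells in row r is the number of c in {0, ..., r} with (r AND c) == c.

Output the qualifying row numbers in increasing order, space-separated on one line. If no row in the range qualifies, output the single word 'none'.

Row r has 2^popcount(r) filled cells, so we need popcount(r) = log2(32) = 5.
Scan r = 33..49 and keep those with exactly 5 one-bits:
r=33=100001 popcount=2 -> skip
r=34=100010 popcount=2 -> skip
r=35=100011 popcount=3 -> skip
r=36=100100 popcount=2 -> skip
r=37=100101 popcount=3 -> skip
r=38=100110 popcount=3 -> skip
r=39=100111 popcount=4 -> skip
r=40=101000 popcount=2 -> skip
r=41=101001 popcount=3 -> skip
r=42=101010 popcount=3 -> skip
r=43=101011 popcount=4 -> skip
r=44=101100 popcount=3 -> skip
r=45=101101 popcount=4 -> skip
r=46=101110 popcount=4 -> skip
r=47=101111 popcount=5 -> KEEP
r=48=110000 popcount=2 -> skip
r=49=110001 popcount=3 -> skip
Kept rows: 47

Answer: 47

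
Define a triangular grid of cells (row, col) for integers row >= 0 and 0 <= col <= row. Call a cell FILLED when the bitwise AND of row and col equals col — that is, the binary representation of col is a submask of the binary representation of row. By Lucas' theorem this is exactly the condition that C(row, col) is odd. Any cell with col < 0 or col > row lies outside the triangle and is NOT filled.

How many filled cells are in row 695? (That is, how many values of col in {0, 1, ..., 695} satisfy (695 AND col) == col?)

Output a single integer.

695 in binary = 1010110111
popcount(695) = number of 1-bits in 1010110111 = 7
A col c satisfies (695 AND c) == c iff every set bit of c is also set in 695; each of the 7 set bits of 695 can independently be on or off in c.
count = 2^7 = 128

Answer: 128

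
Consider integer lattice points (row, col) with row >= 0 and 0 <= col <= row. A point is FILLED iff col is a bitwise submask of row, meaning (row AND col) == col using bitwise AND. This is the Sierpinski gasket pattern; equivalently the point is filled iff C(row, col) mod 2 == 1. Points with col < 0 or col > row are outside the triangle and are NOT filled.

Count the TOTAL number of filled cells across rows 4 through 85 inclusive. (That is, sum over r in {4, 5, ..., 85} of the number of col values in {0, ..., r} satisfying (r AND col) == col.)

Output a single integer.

r4=100 pc1: +2 =2
r5=101 pc2: +4 =6
r6=110 pc2: +4 =10
r7=111 pc3: +8 =18
r8=1000 pc1: +2 =20
r9=1001 pc2: +4 =24
r10=1010 pc2: +4 =28
r11=1011 pc3: +8 =36
r12=1100 pc2: +4 =40
r13=1101 pc3: +8 =48
r14=1110 pc3: +8 =56
r15=1111 pc4: +16 =72
r16=10000 pc1: +2 =74
r17=10001 pc2: +4 =78
r18=10010 pc2: +4 =82
r19=10011 pc3: +8 =90
r20=10100 pc2: +4 =94
r21=10101 pc3: +8 =102
r22=10110 pc3: +8 =110
r23=10111 pc4: +16 =126
r24=11000 pc2: +4 =130
r25=11001 pc3: +8 =138
r26=11010 pc3: +8 =146
r27=11011 pc4: +16 =162
r28=11100 pc3: +8 =170
r29=11101 pc4: +16 =186
r30=11110 pc4: +16 =202
r31=11111 pc5: +32 =234
r32=100000 pc1: +2 =236
r33=100001 pc2: +4 =240
r34=100010 pc2: +4 =244
r35=100011 pc3: +8 =252
r36=100100 pc2: +4 =256
r37=100101 pc3: +8 =264
r38=100110 pc3: +8 =272
r39=100111 pc4: +16 =288
r40=101000 pc2: +4 =292
r41=101001 pc3: +8 =300
r42=101010 pc3: +8 =308
r43=101011 pc4: +16 =324
r44=101100 pc3: +8 =332
r45=101101 pc4: +16 =348
r46=101110 pc4: +16 =364
r47=101111 pc5: +32 =396
r48=110000 pc2: +4 =400
r49=110001 pc3: +8 =408
r50=110010 pc3: +8 =416
r51=110011 pc4: +16 =432
r52=110100 pc3: +8 =440
r53=110101 pc4: +16 =456
r54=110110 pc4: +16 =472
r55=110111 pc5: +32 =504
r56=111000 pc3: +8 =512
r57=111001 pc4: +16 =528
r58=111010 pc4: +16 =544
r59=111011 pc5: +32 =576
r60=111100 pc4: +16 =592
r61=111101 pc5: +32 =624
r62=111110 pc5: +32 =656
r63=111111 pc6: +64 =720
r64=1000000 pc1: +2 =722
r65=1000001 pc2: +4 =726
r66=1000010 pc2: +4 =730
r67=1000011 pc3: +8 =738
r68=1000100 pc2: +4 =742
r69=1000101 pc3: +8 =750
r70=1000110 pc3: +8 =758
r71=1000111 pc4: +16 =774
r72=1001000 pc2: +4 =778
r73=1001001 pc3: +8 =786
r74=1001010 pc3: +8 =794
r75=1001011 pc4: +16 =810
r76=1001100 pc3: +8 =818
r77=1001101 pc4: +16 =834
r78=1001110 pc4: +16 =850
r79=1001111 pc5: +32 =882
r80=1010000 pc2: +4 =886
r81=1010001 pc3: +8 =894
r82=1010010 pc3: +8 =902
r83=1010011 pc4: +16 =918
r84=1010100 pc3: +8 =926
r85=1010101 pc4: +16 =942

Answer: 942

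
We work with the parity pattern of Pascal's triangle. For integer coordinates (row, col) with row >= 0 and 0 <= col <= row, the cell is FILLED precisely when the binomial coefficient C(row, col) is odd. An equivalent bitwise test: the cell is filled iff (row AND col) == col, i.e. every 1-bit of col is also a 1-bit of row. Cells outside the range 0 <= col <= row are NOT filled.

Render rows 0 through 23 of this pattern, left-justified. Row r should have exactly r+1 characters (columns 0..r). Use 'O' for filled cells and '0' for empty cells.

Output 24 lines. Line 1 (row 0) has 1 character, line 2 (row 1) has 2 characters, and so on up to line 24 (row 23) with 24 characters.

r0=0: O
r1=1: OO
r2=10: O0O
r3=11: OOOO
r4=100: O000O
r5=101: OO00OO
r6=110: O0O0O0O
r7=111: OOOOOOOO
r8=1000: O0000000O
r9=1001: OO000000OO
r10=1010: O0O00000O0O
r11=1011: OOOO0000OOOO
r12=1100: O000O000O000O
r13=1101: OO00OO00OO00OO
r14=1110: O0O0O0O0O0O0O0O
r15=1111: OOOOOOOOOOOOOOOO
r16=10000: O000000000000000O
r17=10001: OO00000000000000OO
r18=10010: O0O0000000000000O0O
r19=10011: OOOO000000000000OOOO
r20=10100: O000O00000000000O000O
r21=10101: OO00OO0000000000OO00OO
r22=10110: O0O0O0O000000000O0O0O0O
r23=10111: OOOOOOOO00000000OOOOOOOO

Answer: O
OO
O0O
OOOO
O000O
OO00OO
O0O0O0O
OOOOOOOO
O0000000O
OO000000OO
O0O00000O0O
OOOO0000OOOO
O000O000O000O
OO00OO00OO00OO
O0O0O0O0O0O0O0O
OOOOOOOOOOOOOOOO
O000000000000000O
OO00000000000000OO
O0O0000000000000O0O
OOOO000000000000OOOO
O000O00000000000O000O
OO00OO0000000000OO00OO
O0O0O0O000000000O0O0O0O
OOOOOOOO00000000OOOOOOOO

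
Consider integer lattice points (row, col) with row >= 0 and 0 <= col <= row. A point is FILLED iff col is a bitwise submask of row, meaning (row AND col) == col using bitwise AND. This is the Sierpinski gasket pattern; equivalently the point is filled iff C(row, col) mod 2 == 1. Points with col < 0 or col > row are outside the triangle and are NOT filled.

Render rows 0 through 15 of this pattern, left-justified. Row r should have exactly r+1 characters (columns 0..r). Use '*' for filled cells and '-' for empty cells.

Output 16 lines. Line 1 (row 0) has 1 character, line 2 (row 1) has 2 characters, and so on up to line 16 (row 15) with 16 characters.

r0=0: *
r1=1: **
r2=10: *-*
r3=11: ****
r4=100: *---*
r5=101: **--**
r6=110: *-*-*-*
r7=111: ********
r8=1000: *-------*
r9=1001: **------**
r10=1010: *-*-----*-*
r11=1011: ****----****
r12=1100: *---*---*---*
r13=1101: **--**--**--**
r14=1110: *-*-*-*-*-*-*-*
r15=1111: ****************

Answer: *
**
*-*
****
*---*
**--**
*-*-*-*
********
*-------*
**------**
*-*-----*-*
****----****
*---*---*---*
**--**--**--**
*-*-*-*-*-*-*-*
****************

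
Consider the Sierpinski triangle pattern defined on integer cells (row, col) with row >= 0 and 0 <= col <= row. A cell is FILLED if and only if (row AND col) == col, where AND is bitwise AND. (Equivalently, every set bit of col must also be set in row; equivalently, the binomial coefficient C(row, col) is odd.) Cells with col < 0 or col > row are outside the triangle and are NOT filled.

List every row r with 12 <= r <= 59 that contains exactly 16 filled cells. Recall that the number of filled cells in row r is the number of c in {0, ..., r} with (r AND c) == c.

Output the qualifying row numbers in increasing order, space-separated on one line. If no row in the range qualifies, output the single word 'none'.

Row r has 2^popcount(r) filled cells, so we need popcount(r) = log2(16) = 4.
Scan r = 12..59 and keep those with exactly 4 one-bits:
r=12=1100 popcount=2 -> skip
r=13=1101 popcount=3 -> skip
r=14=1110 popcount=3 -> skip
r=15=1111 popcount=4 -> KEEP
r=16=10000 popcount=1 -> skip
r=17=10001 popcount=2 -> skip
r=18=10010 popcount=2 -> skip
r=19=10011 popcount=3 -> skip
r=20=10100 popcount=2 -> skip
r=21=10101 popcount=3 -> skip
r=22=10110 popcount=3 -> skip
r=23=10111 popcount=4 -> KEEP
r=24=11000 popcount=2 -> skip
r=25=11001 popcount=3 -> skip
r=26=11010 popcount=3 -> skip
r=27=11011 popcount=4 -> KEEP
r=28=11100 popcount=3 -> skip
r=29=11101 popcount=4 -> KEEP
r=30=11110 popcount=4 -> KEEP
r=31=11111 popcount=5 -> skip
r=32=100000 popcount=1 -> skip
r=33=100001 popcount=2 -> skip
r=34=100010 popcount=2 -> skip
r=35=100011 popcount=3 -> skip
r=36=100100 popcount=2 -> skip
r=37=100101 popcount=3 -> skip
r=38=100110 popcount=3 -> skip
r=39=100111 popcount=4 -> KEEP
r=40=101000 popcount=2 -> skip
r=41=101001 popcount=3 -> skip
r=42=101010 popcount=3 -> skip
r=43=101011 popcount=4 -> KEEP
r=44=101100 popcount=3 -> skip
r=45=101101 popcount=4 -> KEEP
r=46=101110 popcount=4 -> KEEP
r=47=101111 popcount=5 -> skip
r=48=110000 popcount=2 -> skip
r=49=110001 popcount=3 -> skip
r=50=110010 popcount=3 -> skip
r=51=110011 popcount=4 -> KEEP
r=52=110100 popcount=3 -> skip
r=53=110101 popcount=4 -> KEEP
r=54=110110 popcount=4 -> KEEP
r=55=110111 popcount=5 -> skip
r=56=111000 popcount=3 -> skip
r=57=111001 popcount=4 -> KEEP
r=58=111010 popcount=4 -> KEEP
r=59=111011 popcount=5 -> skip
Kept rows: 15 23 27 29 30 39 43 45 46 51 53 54 57 58

Answer: 15 23 27 29 30 39 43 45 46 51 53 54 57 58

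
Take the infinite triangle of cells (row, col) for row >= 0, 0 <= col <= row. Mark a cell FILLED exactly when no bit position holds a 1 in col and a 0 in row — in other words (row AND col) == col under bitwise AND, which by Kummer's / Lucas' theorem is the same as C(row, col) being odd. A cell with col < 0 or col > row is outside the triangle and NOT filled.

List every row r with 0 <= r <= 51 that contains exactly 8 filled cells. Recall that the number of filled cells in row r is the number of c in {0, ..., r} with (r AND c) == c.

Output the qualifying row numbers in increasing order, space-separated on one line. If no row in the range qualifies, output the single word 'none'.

Answer: 7 11 13 14 19 21 22 25 26 28 35 37 38 41 42 44 49 50

Derivation:
Row r has 2^popcount(r) filled cells, so we need popcount(r) = log2(8) = 3.
Scan r = 0..51 and keep those with exactly 3 one-bits:
r=0=0 popcount=0 -> skip
r=1=1 popcount=1 -> skip
r=2=10 popcount=1 -> skip
r=3=11 popcount=2 -> skip
r=4=100 popcount=1 -> skip
r=5=101 popcount=2 -> skip
r=6=110 popcount=2 -> skip
r=7=111 popcount=3 -> KEEP
r=8=1000 popcount=1 -> skip
r=9=1001 popcount=2 -> skip
r=10=1010 popcount=2 -> skip
r=11=1011 popcount=3 -> KEEP
r=12=1100 popcount=2 -> skip
r=13=1101 popcount=3 -> KEEP
r=14=1110 popcount=3 -> KEEP
r=15=1111 popcount=4 -> skip
r=16=10000 popcount=1 -> skip
r=17=10001 popcount=2 -> skip
r=18=10010 popcount=2 -> skip
r=19=10011 popcount=3 -> KEEP
r=20=10100 popcount=2 -> skip
r=21=10101 popcount=3 -> KEEP
r=22=10110 popcount=3 -> KEEP
r=23=10111 popcount=4 -> skip
r=24=11000 popcount=2 -> skip
r=25=11001 popcount=3 -> KEEP
r=26=11010 popcount=3 -> KEEP
r=27=11011 popcount=4 -> skip
r=28=11100 popcount=3 -> KEEP
r=29=11101 popcount=4 -> skip
r=30=11110 popcount=4 -> skip
r=31=11111 popcount=5 -> skip
r=32=100000 popcount=1 -> skip
r=33=100001 popcount=2 -> skip
r=34=100010 popcount=2 -> skip
r=35=100011 popcount=3 -> KEEP
r=36=100100 popcount=2 -> skip
r=37=100101 popcount=3 -> KEEP
r=38=100110 popcount=3 -> KEEP
r=39=100111 popcount=4 -> skip
r=40=101000 popcount=2 -> skip
r=41=101001 popcount=3 -> KEEP
r=42=101010 popcount=3 -> KEEP
r=43=101011 popcount=4 -> skip
r=44=101100 popcount=3 -> KEEP
r=45=101101 popcount=4 -> skip
r=46=101110 popcount=4 -> skip
r=47=101111 popcount=5 -> skip
r=48=110000 popcount=2 -> skip
r=49=110001 popcount=3 -> KEEP
r=50=110010 popcount=3 -> KEEP
r=51=110011 popcount=4 -> skip
Kept rows: 7 11 13 14 19 21 22 25 26 28 35 37 38 41 42 44 49 50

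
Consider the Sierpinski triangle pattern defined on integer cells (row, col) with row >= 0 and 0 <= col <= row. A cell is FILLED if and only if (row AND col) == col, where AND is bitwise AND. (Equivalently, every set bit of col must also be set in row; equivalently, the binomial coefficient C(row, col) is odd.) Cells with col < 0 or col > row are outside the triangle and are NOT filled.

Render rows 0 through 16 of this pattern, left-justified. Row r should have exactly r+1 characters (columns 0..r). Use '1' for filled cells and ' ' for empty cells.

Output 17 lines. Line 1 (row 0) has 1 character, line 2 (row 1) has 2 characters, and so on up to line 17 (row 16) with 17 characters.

Answer: 1
11
1 1
1111
1   1
11  11
1 1 1 1
11111111
1       1
11      11
1 1     1 1
1111    1111
1   1   1   1
11  11  11  11
1 1 1 1 1 1 1 1
1111111111111111
1               1

Derivation:
r0=0: 1
r1=1: 11
r2=10: 1 1
r3=11: 1111
r4=100: 1   1
r5=101: 11  11
r6=110: 1 1 1 1
r7=111: 11111111
r8=1000: 1       1
r9=1001: 11      11
r10=1010: 1 1     1 1
r11=1011: 1111    1111
r12=1100: 1   1   1   1
r13=1101: 11  11  11  11
r14=1110: 1 1 1 1 1 1 1 1
r15=1111: 1111111111111111
r16=10000: 1               1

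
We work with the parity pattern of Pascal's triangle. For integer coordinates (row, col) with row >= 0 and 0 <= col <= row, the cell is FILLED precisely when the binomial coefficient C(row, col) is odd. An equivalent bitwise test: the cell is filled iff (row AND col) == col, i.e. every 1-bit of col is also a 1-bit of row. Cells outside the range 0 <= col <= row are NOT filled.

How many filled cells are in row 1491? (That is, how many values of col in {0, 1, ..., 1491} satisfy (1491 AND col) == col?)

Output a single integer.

Answer: 128

Derivation:
1491 in binary = 10111010011
popcount(1491) = number of 1-bits in 10111010011 = 7
A col c satisfies (1491 AND c) == c iff every set bit of c is also set in 1491; each of the 7 set bits of 1491 can independently be on or off in c.
count = 2^7 = 128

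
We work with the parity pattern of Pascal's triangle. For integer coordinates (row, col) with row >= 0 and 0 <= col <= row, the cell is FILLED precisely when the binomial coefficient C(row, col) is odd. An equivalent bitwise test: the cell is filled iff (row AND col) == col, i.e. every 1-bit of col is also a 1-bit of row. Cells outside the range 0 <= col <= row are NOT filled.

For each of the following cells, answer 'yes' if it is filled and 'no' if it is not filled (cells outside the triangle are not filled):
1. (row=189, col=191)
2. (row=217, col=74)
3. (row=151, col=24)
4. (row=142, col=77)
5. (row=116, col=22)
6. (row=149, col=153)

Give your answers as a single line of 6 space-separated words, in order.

Answer: no no no no no no

Derivation:
(189,191): col outside [0, 189] -> not filled
(217,74): row=0b11011001, col=0b1001010, row AND col = 0b1001000 = 72; 72 != 74 -> empty
(151,24): row=0b10010111, col=0b11000, row AND col = 0b10000 = 16; 16 != 24 -> empty
(142,77): row=0b10001110, col=0b1001101, row AND col = 0b1100 = 12; 12 != 77 -> empty
(116,22): row=0b1110100, col=0b10110, row AND col = 0b10100 = 20; 20 != 22 -> empty
(149,153): col outside [0, 149] -> not filled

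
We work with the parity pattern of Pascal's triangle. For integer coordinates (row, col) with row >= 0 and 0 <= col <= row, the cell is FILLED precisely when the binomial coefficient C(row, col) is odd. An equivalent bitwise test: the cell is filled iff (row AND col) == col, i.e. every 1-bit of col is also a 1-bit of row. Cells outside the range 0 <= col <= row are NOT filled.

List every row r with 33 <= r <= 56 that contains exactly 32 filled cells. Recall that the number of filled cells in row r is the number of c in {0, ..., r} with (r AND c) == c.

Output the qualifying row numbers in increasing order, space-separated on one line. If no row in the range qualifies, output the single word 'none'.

Row r has 2^popcount(r) filled cells, so we need popcount(r) = log2(32) = 5.
Scan r = 33..56 and keep those with exactly 5 one-bits:
r=33=100001 popcount=2 -> skip
r=34=100010 popcount=2 -> skip
r=35=100011 popcount=3 -> skip
r=36=100100 popcount=2 -> skip
r=37=100101 popcount=3 -> skip
r=38=100110 popcount=3 -> skip
r=39=100111 popcount=4 -> skip
r=40=101000 popcount=2 -> skip
r=41=101001 popcount=3 -> skip
r=42=101010 popcount=3 -> skip
r=43=101011 popcount=4 -> skip
r=44=101100 popcount=3 -> skip
r=45=101101 popcount=4 -> skip
r=46=101110 popcount=4 -> skip
r=47=101111 popcount=5 -> KEEP
r=48=110000 popcount=2 -> skip
r=49=110001 popcount=3 -> skip
r=50=110010 popcount=3 -> skip
r=51=110011 popcount=4 -> skip
r=52=110100 popcount=3 -> skip
r=53=110101 popcount=4 -> skip
r=54=110110 popcount=4 -> skip
r=55=110111 popcount=5 -> KEEP
r=56=111000 popcount=3 -> skip
Kept rows: 47 55

Answer: 47 55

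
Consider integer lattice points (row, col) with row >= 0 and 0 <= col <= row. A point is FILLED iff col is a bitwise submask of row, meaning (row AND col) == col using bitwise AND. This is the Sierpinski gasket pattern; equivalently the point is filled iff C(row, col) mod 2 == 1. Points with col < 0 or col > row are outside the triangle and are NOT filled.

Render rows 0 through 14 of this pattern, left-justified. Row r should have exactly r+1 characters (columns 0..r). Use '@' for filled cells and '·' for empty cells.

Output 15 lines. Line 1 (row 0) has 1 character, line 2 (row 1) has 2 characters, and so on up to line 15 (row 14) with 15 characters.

r0=0: @
r1=1: @@
r2=10: @·@
r3=11: @@@@
r4=100: @···@
r5=101: @@··@@
r6=110: @·@·@·@
r7=111: @@@@@@@@
r8=1000: @·······@
r9=1001: @@······@@
r10=1010: @·@·····@·@
r11=1011: @@@@····@@@@
r12=1100: @···@···@···@
r13=1101: @@··@@··@@··@@
r14=1110: @·@·@·@·@·@·@·@

Answer: @
@@
@·@
@@@@
@···@
@@··@@
@·@·@·@
@@@@@@@@
@·······@
@@······@@
@·@·····@·@
@@@@····@@@@
@···@···@···@
@@··@@··@@··@@
@·@·@·@·@·@·@·@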